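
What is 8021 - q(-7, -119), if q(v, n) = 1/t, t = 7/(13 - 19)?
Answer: 56153/7 ≈ 8021.9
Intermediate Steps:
t = -7/6 (t = 7/(-6) = -1/6*7 = -7/6 ≈ -1.1667)
q(v, n) = -6/7 (q(v, n) = 1/(-7/6) = -6/7)
8021 - q(-7, -119) = 8021 - 1*(-6/7) = 8021 + 6/7 = 56153/7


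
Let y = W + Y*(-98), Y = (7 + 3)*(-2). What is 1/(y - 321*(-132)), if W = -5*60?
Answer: 1/44032 ≈ 2.2711e-5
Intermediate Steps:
Y = -20 (Y = 10*(-2) = -20)
W = -300
y = 1660 (y = -300 - 20*(-98) = -300 + 1960 = 1660)
1/(y - 321*(-132)) = 1/(1660 - 321*(-132)) = 1/(1660 + 42372) = 1/44032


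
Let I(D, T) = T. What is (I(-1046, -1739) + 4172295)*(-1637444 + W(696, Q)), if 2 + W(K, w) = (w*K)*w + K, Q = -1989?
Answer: 11476633867067096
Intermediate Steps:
W(K, w) = -2 + K + K*w**2 (W(K, w) = -2 + ((w*K)*w + K) = -2 + ((K*w)*w + K) = -2 + (K*w**2 + K) = -2 + (K + K*w**2) = -2 + K + K*w**2)
(I(-1046, -1739) + 4172295)*(-1637444 + W(696, Q)) = (-1739 + 4172295)*(-1637444 + (-2 + 696 + 696*(-1989)**2)) = 4170556*(-1637444 + (-2 + 696 + 696*3956121)) = 4170556*(-1637444 + (-2 + 696 + 2753460216)) = 4170556*(-1637444 + 2753460910) = 4170556*2751823466 = 11476633867067096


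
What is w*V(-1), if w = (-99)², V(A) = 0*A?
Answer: 0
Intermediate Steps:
V(A) = 0
w = 9801
w*V(-1) = 9801*0 = 0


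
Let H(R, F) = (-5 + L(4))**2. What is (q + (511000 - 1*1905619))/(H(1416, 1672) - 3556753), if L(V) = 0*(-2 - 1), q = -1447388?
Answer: 406001/508104 ≈ 0.79905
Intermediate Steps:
L(V) = 0 (L(V) = 0*(-3) = 0)
H(R, F) = 25 (H(R, F) = (-5 + 0)**2 = (-5)**2 = 25)
(q + (511000 - 1*1905619))/(H(1416, 1672) - 3556753) = (-1447388 + (511000 - 1*1905619))/(25 - 3556753) = (-1447388 + (511000 - 1905619))/(-3556728) = (-1447388 - 1394619)*(-1/3556728) = -2842007*(-1/3556728) = 406001/508104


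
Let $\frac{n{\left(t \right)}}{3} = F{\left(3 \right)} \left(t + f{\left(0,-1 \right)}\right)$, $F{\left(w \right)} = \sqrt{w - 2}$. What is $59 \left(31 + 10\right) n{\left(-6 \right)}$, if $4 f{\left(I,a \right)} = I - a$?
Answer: $- \frac{166911}{4} \approx -41728.0$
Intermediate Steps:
$f{\left(I,a \right)} = - \frac{a}{4} + \frac{I}{4}$ ($f{\left(I,a \right)} = \frac{I - a}{4} = - \frac{a}{4} + \frac{I}{4}$)
$F{\left(w \right)} = \sqrt{-2 + w}$
$n{\left(t \right)} = \frac{3}{4} + 3 t$ ($n{\left(t \right)} = 3 \sqrt{-2 + 3} \left(t + \left(\left(- \frac{1}{4}\right) \left(-1\right) + \frac{1}{4} \cdot 0\right)\right) = 3 \sqrt{1} \left(t + \left(\frac{1}{4} + 0\right)\right) = 3 \cdot 1 \left(t + \frac{1}{4}\right) = 3 \cdot 1 \left(\frac{1}{4} + t\right) = 3 \left(\frac{1}{4} + t\right) = \frac{3}{4} + 3 t$)
$59 \left(31 + 10\right) n{\left(-6 \right)} = 59 \left(31 + 10\right) \left(\frac{3}{4} + 3 \left(-6\right)\right) = 59 \cdot 41 \left(\frac{3}{4} - 18\right) = 2419 \left(- \frac{69}{4}\right) = - \frac{166911}{4}$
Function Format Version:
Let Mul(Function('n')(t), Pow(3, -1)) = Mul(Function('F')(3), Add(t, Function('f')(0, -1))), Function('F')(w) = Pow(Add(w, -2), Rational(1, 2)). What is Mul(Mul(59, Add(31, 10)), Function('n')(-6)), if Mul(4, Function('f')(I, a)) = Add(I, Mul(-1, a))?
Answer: Rational(-166911, 4) ≈ -41728.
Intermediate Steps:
Function('f')(I, a) = Add(Mul(Rational(-1, 4), a), Mul(Rational(1, 4), I)) (Function('f')(I, a) = Mul(Rational(1, 4), Add(I, Mul(-1, a))) = Add(Mul(Rational(-1, 4), a), Mul(Rational(1, 4), I)))
Function('F')(w) = Pow(Add(-2, w), Rational(1, 2))
Function('n')(t) = Add(Rational(3, 4), Mul(3, t)) (Function('n')(t) = Mul(3, Mul(Pow(Add(-2, 3), Rational(1, 2)), Add(t, Add(Mul(Rational(-1, 4), -1), Mul(Rational(1, 4), 0))))) = Mul(3, Mul(Pow(1, Rational(1, 2)), Add(t, Add(Rational(1, 4), 0)))) = Mul(3, Mul(1, Add(t, Rational(1, 4)))) = Mul(3, Mul(1, Add(Rational(1, 4), t))) = Mul(3, Add(Rational(1, 4), t)) = Add(Rational(3, 4), Mul(3, t)))
Mul(Mul(59, Add(31, 10)), Function('n')(-6)) = Mul(Mul(59, Add(31, 10)), Add(Rational(3, 4), Mul(3, -6))) = Mul(Mul(59, 41), Add(Rational(3, 4), -18)) = Mul(2419, Rational(-69, 4)) = Rational(-166911, 4)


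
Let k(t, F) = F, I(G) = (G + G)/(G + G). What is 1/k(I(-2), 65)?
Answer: 1/65 ≈ 0.015385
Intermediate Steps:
I(G) = 1 (I(G) = (2*G)/((2*G)) = (2*G)*(1/(2*G)) = 1)
1/k(I(-2), 65) = 1/65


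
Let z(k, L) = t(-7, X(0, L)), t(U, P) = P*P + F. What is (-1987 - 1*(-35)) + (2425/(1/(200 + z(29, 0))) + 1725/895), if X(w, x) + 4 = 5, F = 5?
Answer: 89070387/179 ≈ 4.9760e+5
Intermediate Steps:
X(w, x) = 1 (X(w, x) = -4 + 5 = 1)
t(U, P) = 5 + P² (t(U, P) = P*P + 5 = P² + 5 = 5 + P²)
z(k, L) = 6 (z(k, L) = 5 + 1² = 5 + 1 = 6)
(-1987 - 1*(-35)) + (2425/(1/(200 + z(29, 0))) + 1725/895) = (-1987 - 1*(-35)) + (2425/(1/(200 + 6)) + 1725/895) = (-1987 + 35) + (2425/(1/206) + 1725*(1/895)) = -1952 + (2425/(1/206) + 345/179) = -1952 + (2425*206 + 345/179) = -1952 + (499550 + 345/179) = -1952 + 89419795/179 = 89070387/179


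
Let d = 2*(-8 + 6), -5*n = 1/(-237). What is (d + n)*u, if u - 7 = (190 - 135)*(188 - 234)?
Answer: 3985499/395 ≈ 10090.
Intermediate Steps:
n = 1/1185 (n = -⅕/(-237) = -⅕*(-1/237) = 1/1185 ≈ 0.00084388)
d = -4 (d = 2*(-2) = -4)
u = -2523 (u = 7 + (190 - 135)*(188 - 234) = 7 + 55*(-46) = 7 - 2530 = -2523)
(d + n)*u = (-4 + 1/1185)*(-2523) = -4739/1185*(-2523) = 3985499/395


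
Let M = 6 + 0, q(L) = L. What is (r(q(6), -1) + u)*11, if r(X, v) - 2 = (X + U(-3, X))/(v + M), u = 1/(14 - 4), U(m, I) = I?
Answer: 99/2 ≈ 49.500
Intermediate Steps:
M = 6
u = ⅒ (u = 1/10 = ⅒ ≈ 0.10000)
r(X, v) = 2 + 2*X/(6 + v) (r(X, v) = 2 + (X + X)/(v + 6) = 2 + (2*X)/(6 + v) = 2 + 2*X/(6 + v))
(r(q(6), -1) + u)*11 = (2*(6 + 6 - 1)/(6 - 1) + ⅒)*11 = (2*11/5 + ⅒)*11 = (2*(⅕)*11 + ⅒)*11 = (22/5 + ⅒)*11 = (9/2)*11 = 99/2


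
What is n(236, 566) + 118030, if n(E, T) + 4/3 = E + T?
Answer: 356492/3 ≈ 1.1883e+5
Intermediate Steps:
n(E, T) = -4/3 + E + T (n(E, T) = -4/3 + (E + T) = -4/3 + E + T)
n(236, 566) + 118030 = (-4/3 + 236 + 566) + 118030 = 2402/3 + 118030 = 356492/3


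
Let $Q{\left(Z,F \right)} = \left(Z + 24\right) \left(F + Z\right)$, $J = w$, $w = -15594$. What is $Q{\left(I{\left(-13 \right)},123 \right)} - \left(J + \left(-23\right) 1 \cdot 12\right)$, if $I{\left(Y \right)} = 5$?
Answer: $19582$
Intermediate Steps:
$J = -15594$
$Q{\left(Z,F \right)} = \left(24 + Z\right) \left(F + Z\right)$
$Q{\left(I{\left(-13 \right)},123 \right)} - \left(J + \left(-23\right) 1 \cdot 12\right) = \left(5^{2} + 24 \cdot 123 + 24 \cdot 5 + 123 \cdot 5\right) - \left(-15594 + \left(-23\right) 1 \cdot 12\right) = \left(25 + 2952 + 120 + 615\right) - \left(-15594 - 276\right) = 3712 - \left(-15594 - 276\right) = 3712 - -15870 = 3712 + 15870 = 19582$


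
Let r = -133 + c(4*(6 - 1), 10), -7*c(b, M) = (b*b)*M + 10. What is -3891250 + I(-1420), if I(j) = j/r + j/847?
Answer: -16284984910790/4185027 ≈ -3.8912e+6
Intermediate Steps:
c(b, M) = -10/7 - M*b²/7 (c(b, M) = -((b*b)*M + 10)/7 = -(b²*M + 10)/7 = -(M*b² + 10)/7 = -(10 + M*b²)/7 = -10/7 - M*b²/7)
r = -4941/7 (r = -133 + (-10/7 - ⅐*10*(4*(6 - 1))²) = -133 + (-10/7 - ⅐*10*(4*5)²) = -133 + (-10/7 - ⅐*10*20²) = -133 + (-10/7 - ⅐*10*400) = -133 + (-10/7 - 4000/7) = -133 - 4010/7 = -4941/7 ≈ -705.86)
I(j) = -988*j/4185027 (I(j) = j/(-4941/7) + j/847 = j*(-7/4941) + j*(1/847) = -7*j/4941 + j/847 = -988*j/4185027)
-3891250 + I(-1420) = -3891250 - 988/4185027*(-1420) = -3891250 + 1402960/4185027 = -16284984910790/4185027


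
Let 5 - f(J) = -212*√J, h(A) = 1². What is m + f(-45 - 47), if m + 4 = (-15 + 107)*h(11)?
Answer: 93 + 424*I*√23 ≈ 93.0 + 2033.4*I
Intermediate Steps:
h(A) = 1
m = 88 (m = -4 + (-15 + 107)*1 = -4 + 92*1 = -4 + 92 = 88)
f(J) = 5 + 212*√J (f(J) = 5 - (-212)*√J = 5 + 212*√J)
m + f(-45 - 47) = 88 + (5 + 212*√(-45 - 47)) = 88 + (5 + 212*√(-92)) = 88 + (5 + 212*(2*I*√23)) = 88 + (5 + 424*I*√23) = 93 + 424*I*√23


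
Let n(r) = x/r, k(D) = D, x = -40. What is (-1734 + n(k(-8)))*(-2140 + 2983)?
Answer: -1457547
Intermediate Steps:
n(r) = -40/r
(-1734 + n(k(-8)))*(-2140 + 2983) = (-1734 - 40/(-8))*(-2140 + 2983) = (-1734 - 40*(-⅛))*843 = (-1734 + 5)*843 = -1729*843 = -1457547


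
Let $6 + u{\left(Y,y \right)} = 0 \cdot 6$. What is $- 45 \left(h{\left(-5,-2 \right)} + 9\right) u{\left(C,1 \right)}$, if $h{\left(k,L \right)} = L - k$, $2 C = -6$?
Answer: $3240$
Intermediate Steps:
$C = -3$ ($C = \frac{1}{2} \left(-6\right) = -3$)
$u{\left(Y,y \right)} = -6$ ($u{\left(Y,y \right)} = -6 + 0 \cdot 6 = -6 + 0 = -6$)
$- 45 \left(h{\left(-5,-2 \right)} + 9\right) u{\left(C,1 \right)} = - 45 \left(\left(-2 - -5\right) + 9\right) \left(-6\right) = - 45 \left(\left(-2 + 5\right) + 9\right) \left(-6\right) = - 45 \left(3 + 9\right) \left(-6\right) = \left(-45\right) 12 \left(-6\right) = \left(-540\right) \left(-6\right) = 3240$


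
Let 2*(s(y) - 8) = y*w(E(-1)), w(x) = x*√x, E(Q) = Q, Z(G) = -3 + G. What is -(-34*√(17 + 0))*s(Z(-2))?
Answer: √17*(272 + 85*I) ≈ 1121.5 + 350.46*I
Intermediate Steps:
w(x) = x^(3/2)
s(y) = 8 - I*y/2 (s(y) = 8 + (y*(-1)^(3/2))/2 = 8 + (y*(-I))/2 = 8 + (-I*y)/2 = 8 - I*y/2)
-(-34*√(17 + 0))*s(Z(-2)) = -(-34*√(17 + 0))*(8 - I*(-3 - 2)/2) = -(-34*√17)*(8 - ½*I*(-5)) = -(-34*√17)*(8 + 5*I/2) = -(-34)*√17*(8 + 5*I/2) = 34*√17*(8 + 5*I/2)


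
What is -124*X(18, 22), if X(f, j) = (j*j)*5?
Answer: -300080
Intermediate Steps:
X(f, j) = 5*j**2 (X(f, j) = j**2*5 = 5*j**2)
-124*X(18, 22) = -620*22**2 = -620*484 = -124*2420 = -300080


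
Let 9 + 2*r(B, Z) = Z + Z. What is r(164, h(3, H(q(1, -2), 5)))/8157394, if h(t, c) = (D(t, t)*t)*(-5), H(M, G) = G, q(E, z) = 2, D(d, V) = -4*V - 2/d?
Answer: 53/2330684 ≈ 2.2740e-5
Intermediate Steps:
h(t, c) = -5*t*(-4*t - 2/t) (h(t, c) = ((-4*t - 2/t)*t)*(-5) = (t*(-4*t - 2/t))*(-5) = -5*t*(-4*t - 2/t))
r(B, Z) = -9/2 + Z (r(B, Z) = -9/2 + (Z + Z)/2 = -9/2 + (2*Z)/2 = -9/2 + Z)
r(164, h(3, H(q(1, -2), 5)))/8157394 = (-9/2 + (10 + 20*3**2))/8157394 = (-9/2 + (10 + 20*9))*(1/8157394) = (-9/2 + (10 + 180))*(1/8157394) = (-9/2 + 190)*(1/8157394) = (371/2)*(1/8157394) = 53/2330684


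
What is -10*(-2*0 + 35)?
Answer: -350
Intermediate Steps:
-10*(-2*0 + 35) = -10*(0 + 35) = -10*35 = -350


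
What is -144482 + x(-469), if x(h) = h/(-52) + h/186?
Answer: -698683529/4836 ≈ -1.4448e+5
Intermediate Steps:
x(h) = -67*h/4836 (x(h) = h*(-1/52) + h*(1/186) = -h/52 + h/186 = -67*h/4836)
-144482 + x(-469) = -144482 - 67/4836*(-469) = -144482 + 31423/4836 = -698683529/4836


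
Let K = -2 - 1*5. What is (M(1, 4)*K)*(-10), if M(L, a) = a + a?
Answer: 560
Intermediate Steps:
M(L, a) = 2*a
K = -7 (K = -2 - 5 = -7)
(M(1, 4)*K)*(-10) = ((2*4)*(-7))*(-10) = (8*(-7))*(-10) = -56*(-10) = 560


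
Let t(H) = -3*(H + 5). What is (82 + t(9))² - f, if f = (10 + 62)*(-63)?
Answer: 6136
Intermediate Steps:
t(H) = -15 - 3*H (t(H) = -3*(5 + H) = -15 - 3*H)
f = -4536 (f = 72*(-63) = -4536)
(82 + t(9))² - f = (82 + (-15 - 3*9))² - 1*(-4536) = (82 + (-15 - 27))² + 4536 = (82 - 42)² + 4536 = 40² + 4536 = 1600 + 4536 = 6136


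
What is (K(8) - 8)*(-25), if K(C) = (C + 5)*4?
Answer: -1100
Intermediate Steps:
K(C) = 20 + 4*C (K(C) = (5 + C)*4 = 20 + 4*C)
(K(8) - 8)*(-25) = ((20 + 4*8) - 8)*(-25) = ((20 + 32) - 8)*(-25) = (52 - 8)*(-25) = 44*(-25) = -1100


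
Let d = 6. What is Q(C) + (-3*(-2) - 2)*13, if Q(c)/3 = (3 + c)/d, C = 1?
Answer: 54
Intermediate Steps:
Q(c) = 3/2 + c/2 (Q(c) = 3*((3 + c)/6) = 3*((3 + c)*(⅙)) = 3*(½ + c/6) = 3/2 + c/2)
Q(C) + (-3*(-2) - 2)*13 = (3/2 + (½)*1) + (-3*(-2) - 2)*13 = (3/2 + ½) + (6 - 2)*13 = 2 + 4*13 = 2 + 52 = 54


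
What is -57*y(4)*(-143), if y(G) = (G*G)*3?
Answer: 391248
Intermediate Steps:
y(G) = 3*G² (y(G) = G²*3 = 3*G²)
-57*y(4)*(-143) = -171*4²*(-143) = -171*16*(-143) = -57*48*(-143) = -2736*(-143) = 391248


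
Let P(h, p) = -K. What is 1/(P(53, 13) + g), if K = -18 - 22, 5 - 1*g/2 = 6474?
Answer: -1/12898 ≈ -7.7531e-5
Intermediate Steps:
g = -12938 (g = 10 - 2*6474 = 10 - 12948 = -12938)
K = -40
P(h, p) = 40 (P(h, p) = -1*(-40) = 40)
1/(P(53, 13) + g) = 1/(40 - 12938) = 1/(-12898) = -1/12898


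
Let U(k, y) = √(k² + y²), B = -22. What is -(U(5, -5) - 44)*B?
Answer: -968 + 110*√2 ≈ -812.44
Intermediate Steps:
-(U(5, -5) - 44)*B = -(√(5² + (-5)²) - 44)*(-22) = -(√(25 + 25) - 44)*(-22) = -(√50 - 44)*(-22) = -(5*√2 - 44)*(-22) = -(-44 + 5*√2)*(-22) = -(968 - 110*√2) = -968 + 110*√2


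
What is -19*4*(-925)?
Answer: 70300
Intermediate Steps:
-19*4*(-925) = -76*(-925) = 70300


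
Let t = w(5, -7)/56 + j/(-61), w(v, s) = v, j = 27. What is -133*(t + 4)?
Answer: -236683/488 ≈ -485.01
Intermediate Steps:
t = -1207/3416 (t = 5/56 + 27/(-61) = 5*(1/56) + 27*(-1/61) = 5/56 - 27/61 = -1207/3416 ≈ -0.35334)
-133*(t + 4) = -133*(-1207/3416 + 4) = -133*12457/3416 = -236683/488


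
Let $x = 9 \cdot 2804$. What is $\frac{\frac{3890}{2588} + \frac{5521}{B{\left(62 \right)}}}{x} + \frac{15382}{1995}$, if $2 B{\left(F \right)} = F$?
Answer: $\frac{5195277177661}{673190741160} \approx 7.7174$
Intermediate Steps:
$B{\left(F \right)} = \frac{F}{2}$
$x = 25236$
$\frac{\frac{3890}{2588} + \frac{5521}{B{\left(62 \right)}}}{x} + \frac{15382}{1995} = \frac{\frac{3890}{2588} + \frac{5521}{\frac{1}{2} \cdot 62}}{25236} + \frac{15382}{1995} = \left(3890 \cdot \frac{1}{2588} + \frac{5521}{31}\right) \frac{1}{25236} + 15382 \cdot \frac{1}{1995} = \left(\frac{1945}{1294} + 5521 \cdot \frac{1}{31}\right) \frac{1}{25236} + \frac{15382}{1995} = \left(\frac{1945}{1294} + \frac{5521}{31}\right) \frac{1}{25236} + \frac{15382}{1995} = \frac{7204469}{40114} \cdot \frac{1}{25236} + \frac{15382}{1995} = \frac{7204469}{1012316904} + \frac{15382}{1995} = \frac{5195277177661}{673190741160}$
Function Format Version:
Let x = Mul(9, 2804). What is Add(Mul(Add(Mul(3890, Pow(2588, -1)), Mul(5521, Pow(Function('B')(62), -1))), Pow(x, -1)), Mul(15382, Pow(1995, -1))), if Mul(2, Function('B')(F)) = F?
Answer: Rational(5195277177661, 673190741160) ≈ 7.7174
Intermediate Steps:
Function('B')(F) = Mul(Rational(1, 2), F)
x = 25236
Add(Mul(Add(Mul(3890, Pow(2588, -1)), Mul(5521, Pow(Function('B')(62), -1))), Pow(x, -1)), Mul(15382, Pow(1995, -1))) = Add(Mul(Add(Mul(3890, Pow(2588, -1)), Mul(5521, Pow(Mul(Rational(1, 2), 62), -1))), Pow(25236, -1)), Mul(15382, Pow(1995, -1))) = Add(Mul(Add(Mul(3890, Rational(1, 2588)), Mul(5521, Pow(31, -1))), Rational(1, 25236)), Mul(15382, Rational(1, 1995))) = Add(Mul(Add(Rational(1945, 1294), Mul(5521, Rational(1, 31))), Rational(1, 25236)), Rational(15382, 1995)) = Add(Mul(Add(Rational(1945, 1294), Rational(5521, 31)), Rational(1, 25236)), Rational(15382, 1995)) = Add(Mul(Rational(7204469, 40114), Rational(1, 25236)), Rational(15382, 1995)) = Add(Rational(7204469, 1012316904), Rational(15382, 1995)) = Rational(5195277177661, 673190741160)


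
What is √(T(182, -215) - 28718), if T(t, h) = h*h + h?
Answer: 2*√4323 ≈ 131.50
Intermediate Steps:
T(t, h) = h + h² (T(t, h) = h² + h = h + h²)
√(T(182, -215) - 28718) = √(-215*(1 - 215) - 28718) = √(-215*(-214) - 28718) = √(46010 - 28718) = √17292 = 2*√4323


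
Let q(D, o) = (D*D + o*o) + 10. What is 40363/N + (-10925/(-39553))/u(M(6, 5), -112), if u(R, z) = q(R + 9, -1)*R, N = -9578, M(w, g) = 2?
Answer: -210682741723/50006699688 ≈ -4.2131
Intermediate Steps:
q(D, o) = 10 + D² + o² (q(D, o) = (D² + o²) + 10 = 10 + D² + o²)
u(R, z) = R*(11 + (9 + R)²) (u(R, z) = (10 + (R + 9)² + (-1)²)*R = (10 + (9 + R)² + 1)*R = (11 + (9 + R)²)*R = R*(11 + (9 + R)²))
40363/N + (-10925/(-39553))/u(M(6, 5), -112) = 40363/(-9578) + (-10925/(-39553))/((2*(11 + (9 + 2)²))) = 40363*(-1/9578) + (-10925*(-1/39553))/((2*(11 + 11²))) = -40363/9578 + 10925/(39553*((2*(11 + 121)))) = -40363/9578 + 10925/(39553*((2*132))) = -40363/9578 + (10925/39553)/264 = -40363/9578 + (10925/39553)*(1/264) = -40363/9578 + 10925/10441992 = -210682741723/50006699688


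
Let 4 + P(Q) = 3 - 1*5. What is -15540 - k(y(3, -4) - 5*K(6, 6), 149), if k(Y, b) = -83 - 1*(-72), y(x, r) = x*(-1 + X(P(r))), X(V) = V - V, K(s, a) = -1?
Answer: -15529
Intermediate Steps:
P(Q) = -6 (P(Q) = -4 + (3 - 1*5) = -4 + (3 - 5) = -4 - 2 = -6)
X(V) = 0
y(x, r) = -x (y(x, r) = x*(-1 + 0) = x*(-1) = -x)
k(Y, b) = -11 (k(Y, b) = -83 + 72 = -11)
-15540 - k(y(3, -4) - 5*K(6, 6), 149) = -15540 - 1*(-11) = -15540 + 11 = -15529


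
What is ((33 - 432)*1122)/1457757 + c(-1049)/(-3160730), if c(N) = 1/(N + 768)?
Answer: -6311301390641/20551252943070 ≈ -0.30710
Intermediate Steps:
c(N) = 1/(768 + N)
((33 - 432)*1122)/1457757 + c(-1049)/(-3160730) = ((33 - 432)*1122)/1457757 + 1/((768 - 1049)*(-3160730)) = -399*1122*(1/1457757) - 1/3160730/(-281) = -447678*1/1457757 - 1/281*(-1/3160730) = -7106/23139 + 1/888165130 = -6311301390641/20551252943070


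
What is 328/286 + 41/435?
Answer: 77203/62205 ≈ 1.2411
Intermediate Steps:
328/286 + 41/435 = 328*(1/286) + 41*(1/435) = 164/143 + 41/435 = 77203/62205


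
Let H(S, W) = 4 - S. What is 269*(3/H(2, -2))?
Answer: 807/2 ≈ 403.50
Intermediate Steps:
269*(3/H(2, -2)) = 269*(3/(4 - 1*2)) = 269*(3/(4 - 2)) = 269*(3/2) = 807/2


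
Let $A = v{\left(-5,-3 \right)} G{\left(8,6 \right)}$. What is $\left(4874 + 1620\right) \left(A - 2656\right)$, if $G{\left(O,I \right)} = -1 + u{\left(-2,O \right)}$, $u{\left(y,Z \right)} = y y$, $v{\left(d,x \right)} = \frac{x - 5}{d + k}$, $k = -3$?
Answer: $-17228582$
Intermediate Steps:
$v{\left(d,x \right)} = \frac{-5 + x}{-3 + d}$ ($v{\left(d,x \right)} = \frac{x - 5}{d - 3} = \frac{-5 + x}{-3 + d}$)
$u{\left(y,Z \right)} = y^{2}$
$G{\left(O,I \right)} = 3$ ($G{\left(O,I \right)} = -1 + \left(-2\right)^{2} = -1 + 4 = 3$)
$A = 3$ ($A = \frac{-5 - 3}{-3 - 5} \cdot 3 = \frac{1}{-8} \left(-8\right) 3 = \left(- \frac{1}{8}\right) \left(-8\right) 3 = 1 \cdot 3 = 3$)
$\left(4874 + 1620\right) \left(A - 2656\right) = \left(4874 + 1620\right) \left(3 - 2656\right) = 6494 \left(-2653\right) = -17228582$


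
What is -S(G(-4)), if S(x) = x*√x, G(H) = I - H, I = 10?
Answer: -14*√14 ≈ -52.383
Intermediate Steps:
G(H) = 10 - H
S(x) = x^(3/2)
-S(G(-4)) = -(10 - 1*(-4))^(3/2) = -(10 + 4)^(3/2) = -14^(3/2) = -14*√14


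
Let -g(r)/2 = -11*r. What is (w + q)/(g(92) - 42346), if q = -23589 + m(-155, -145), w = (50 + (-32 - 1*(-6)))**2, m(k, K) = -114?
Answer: 23127/40322 ≈ 0.57356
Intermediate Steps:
g(r) = 22*r (g(r) = -(-22)*r = 22*r)
w = 576 (w = (50 + (-32 + 6))**2 = (50 - 26)**2 = 24**2 = 576)
q = -23703 (q = -23589 - 114 = -23703)
(w + q)/(g(92) - 42346) = (576 - 23703)/(22*92 - 42346) = -23127/(2024 - 42346) = -23127/(-40322) = -23127*(-1/40322) = 23127/40322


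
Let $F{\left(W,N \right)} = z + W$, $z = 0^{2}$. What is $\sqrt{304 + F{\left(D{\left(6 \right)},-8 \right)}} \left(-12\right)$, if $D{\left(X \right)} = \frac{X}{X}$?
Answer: $- 12 \sqrt{305} \approx -209.57$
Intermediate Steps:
$D{\left(X \right)} = 1$
$z = 0$
$F{\left(W,N \right)} = W$ ($F{\left(W,N \right)} = 0 + W = W$)
$\sqrt{304 + F{\left(D{\left(6 \right)},-8 \right)}} \left(-12\right) = \sqrt{304 + 1} \left(-12\right) = \sqrt{305} \left(-12\right) = - 12 \sqrt{305}$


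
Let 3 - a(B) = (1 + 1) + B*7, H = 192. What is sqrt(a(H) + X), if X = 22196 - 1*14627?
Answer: sqrt(6226) ≈ 78.905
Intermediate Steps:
a(B) = 1 - 7*B (a(B) = 3 - ((1 + 1) + B*7) = 3 - (2 + 7*B) = 3 + (-2 - 7*B) = 1 - 7*B)
X = 7569 (X = 22196 - 14627 = 7569)
sqrt(a(H) + X) = sqrt((1 - 7*192) + 7569) = sqrt((1 - 1344) + 7569) = sqrt(-1343 + 7569) = sqrt(6226)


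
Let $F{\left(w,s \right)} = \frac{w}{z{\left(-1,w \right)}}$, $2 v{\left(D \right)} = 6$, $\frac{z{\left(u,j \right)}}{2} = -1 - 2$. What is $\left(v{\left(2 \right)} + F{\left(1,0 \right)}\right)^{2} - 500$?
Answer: $- \frac{17711}{36} \approx -491.97$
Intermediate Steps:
$z{\left(u,j \right)} = -6$ ($z{\left(u,j \right)} = 2 \left(-1 - 2\right) = 2 \left(-3\right) = -6$)
$v{\left(D \right)} = 3$ ($v{\left(D \right)} = \frac{1}{2} \cdot 6 = 3$)
$F{\left(w,s \right)} = - \frac{w}{6}$ ($F{\left(w,s \right)} = \frac{w}{-6} = w \left(- \frac{1}{6}\right) = - \frac{w}{6}$)
$\left(v{\left(2 \right)} + F{\left(1,0 \right)}\right)^{2} - 500 = \left(3 - \frac{1}{6}\right)^{2} - 500 = \left(\frac{17}{6}\right)^{2} - 500 = \frac{289}{36} - 500 = - \frac{17711}{36}$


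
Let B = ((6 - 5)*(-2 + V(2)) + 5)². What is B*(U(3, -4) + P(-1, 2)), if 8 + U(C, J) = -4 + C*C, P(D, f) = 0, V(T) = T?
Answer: -75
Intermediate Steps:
U(C, J) = -12 + C² (U(C, J) = -8 + (-4 + C*C) = -8 + (-4 + C²) = -12 + C²)
B = 25 (B = ((6 - 5)*(-2 + 2) + 5)² = (1*0 + 5)² = (0 + 5)² = 5² = 25)
B*(U(3, -4) + P(-1, 2)) = 25*((-12 + 3²) + 0) = 25*((-12 + 9) + 0) = 25*(-3 + 0) = 25*(-3) = -75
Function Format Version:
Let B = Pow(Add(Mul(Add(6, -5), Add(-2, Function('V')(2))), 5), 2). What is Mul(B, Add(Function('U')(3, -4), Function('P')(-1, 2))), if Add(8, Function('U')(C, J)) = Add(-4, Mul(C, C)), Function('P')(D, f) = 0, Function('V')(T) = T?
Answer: -75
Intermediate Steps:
Function('U')(C, J) = Add(-12, Pow(C, 2)) (Function('U')(C, J) = Add(-8, Add(-4, Mul(C, C))) = Add(-8, Add(-4, Pow(C, 2))) = Add(-12, Pow(C, 2)))
B = 25 (B = Pow(Add(Mul(Add(6, -5), Add(-2, 2)), 5), 2) = Pow(Add(Mul(1, 0), 5), 2) = Pow(Add(0, 5), 2) = Pow(5, 2) = 25)
Mul(B, Add(Function('U')(3, -4), Function('P')(-1, 2))) = Mul(25, Add(Add(-12, Pow(3, 2)), 0)) = Mul(25, Add(Add(-12, 9), 0)) = Mul(25, Add(-3, 0)) = Mul(25, -3) = -75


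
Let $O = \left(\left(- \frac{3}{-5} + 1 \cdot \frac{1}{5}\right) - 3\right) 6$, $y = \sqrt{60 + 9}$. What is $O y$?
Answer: $- \frac{66 \sqrt{69}}{5} \approx -109.65$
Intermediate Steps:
$y = \sqrt{69} \approx 8.3066$
$O = - \frac{66}{5}$ ($O = \left(\left(\left(-3\right) \left(- \frac{1}{5}\right) + 1 \cdot \frac{1}{5}\right) - 3\right) 6 = \left(\left(\frac{3}{5} + \frac{1}{5}\right) - 3\right) 6 = \left(\frac{4}{5} - 3\right) 6 = \left(- \frac{11}{5}\right) 6 = - \frac{66}{5} \approx -13.2$)
$O y = - \frac{66 \sqrt{69}}{5}$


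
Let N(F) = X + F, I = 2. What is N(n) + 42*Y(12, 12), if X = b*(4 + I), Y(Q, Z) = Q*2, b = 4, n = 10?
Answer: 1042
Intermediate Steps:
Y(Q, Z) = 2*Q
X = 24 (X = 4*(4 + 2) = 4*6 = 24)
N(F) = 24 + F
N(n) + 42*Y(12, 12) = (24 + 10) + 42*(2*12) = 34 + 42*24 = 34 + 1008 = 1042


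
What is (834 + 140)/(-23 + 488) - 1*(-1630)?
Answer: 758924/465 ≈ 1632.1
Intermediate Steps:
(834 + 140)/(-23 + 488) - 1*(-1630) = 974/465 + 1630 = 758924/465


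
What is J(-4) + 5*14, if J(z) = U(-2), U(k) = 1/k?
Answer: 139/2 ≈ 69.500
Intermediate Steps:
J(z) = -½ (J(z) = 1/(-2) = -½)
J(-4) + 5*14 = -½ + 5*14 = -½ + 70 = 139/2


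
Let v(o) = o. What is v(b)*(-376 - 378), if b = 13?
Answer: -9802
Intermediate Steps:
v(b)*(-376 - 378) = 13*(-376 - 378) = 13*(-754) = -9802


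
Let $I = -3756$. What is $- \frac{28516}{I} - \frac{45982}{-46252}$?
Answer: $\frac{186453803}{21715314} \approx 8.5863$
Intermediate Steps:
$- \frac{28516}{I} - \frac{45982}{-46252} = - \frac{28516}{-3756} - \frac{45982}{-46252} = \left(-28516\right) \left(- \frac{1}{3756}\right) - - \frac{22991}{23126} = \frac{7129}{939} + \frac{22991}{23126} = \frac{186453803}{21715314}$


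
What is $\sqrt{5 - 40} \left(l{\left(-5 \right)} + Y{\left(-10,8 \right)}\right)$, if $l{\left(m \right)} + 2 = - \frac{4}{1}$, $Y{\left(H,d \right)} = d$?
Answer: $2 i \sqrt{35} \approx 11.832 i$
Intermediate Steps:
$l{\left(m \right)} = -6$ ($l{\left(m \right)} = -2 - \frac{4}{1} = -2 - 4 = -6$)
$\sqrt{5 - 40} \left(l{\left(-5 \right)} + Y{\left(-10,8 \right)}\right) = \sqrt{5 - 40} \left(-6 + 8\right) = \sqrt{5 - 40} \cdot 2 = \sqrt{-35} \cdot 2 = i \sqrt{35} \cdot 2 = 2 i \sqrt{35}$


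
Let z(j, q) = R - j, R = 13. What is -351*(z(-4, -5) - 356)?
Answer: 118989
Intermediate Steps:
z(j, q) = 13 - j
-351*(z(-4, -5) - 356) = -351*((13 - 1*(-4)) - 356) = -351*((13 + 4) - 356) = -351*(17 - 356) = -351*(-339) = 118989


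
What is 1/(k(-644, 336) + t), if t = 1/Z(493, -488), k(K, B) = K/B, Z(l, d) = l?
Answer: -5916/11327 ≈ -0.52229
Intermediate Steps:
t = 1/493 ≈ 0.0020284
1/(k(-644, 336) + t) = 1/(-644/336 + 1/493) = 1/(-644*1/336 + 1/493) = 1/(-23/12 + 1/493) = 1/(-11327/5916) = -5916/11327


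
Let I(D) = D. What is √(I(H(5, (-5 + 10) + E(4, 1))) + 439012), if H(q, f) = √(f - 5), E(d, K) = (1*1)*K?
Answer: √439013 ≈ 662.58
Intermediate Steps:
E(d, K) = K (E(d, K) = 1*K = K)
H(q, f) = √(-5 + f)
√(I(H(5, (-5 + 10) + E(4, 1))) + 439012) = √(√(-5 + ((-5 + 10) + 1)) + 439012) = √(√(-5 + (5 + 1)) + 439012) = √(√(-5 + 6) + 439012) = √(√1 + 439012) = √(1 + 439012) = √439013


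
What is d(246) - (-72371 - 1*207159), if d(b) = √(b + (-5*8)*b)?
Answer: 279530 + 3*I*√1066 ≈ 2.7953e+5 + 97.949*I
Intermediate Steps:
d(b) = √39*√(-b) (d(b) = √(b - 40*b) = √(-39*b) = √39*√(-b))
d(246) - (-72371 - 1*207159) = √39*√(-1*246) - (-72371 - 1*207159) = √39*√(-246) - (-72371 - 207159) = √39*(I*√246) - 1*(-279530) = 3*I*√1066 + 279530 = 279530 + 3*I*√1066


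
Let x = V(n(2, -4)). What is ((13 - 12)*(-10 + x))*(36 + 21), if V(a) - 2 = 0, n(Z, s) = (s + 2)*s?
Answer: -456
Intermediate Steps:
n(Z, s) = s*(2 + s) (n(Z, s) = (2 + s)*s = s*(2 + s))
V(a) = 2 (V(a) = 2 + 0 = 2)
x = 2
((13 - 12)*(-10 + x))*(36 + 21) = ((13 - 12)*(-10 + 2))*(36 + 21) = (1*(-8))*57 = -8*57 = -456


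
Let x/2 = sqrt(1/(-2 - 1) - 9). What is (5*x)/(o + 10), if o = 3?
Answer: 20*I*sqrt(21)/39 ≈ 2.35*I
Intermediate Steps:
x = 4*I*sqrt(21)/3 (x = 2*sqrt(1/(-2 - 1) - 9) = 2*sqrt(1/(-3) - 9) = 2*sqrt(-1/3 - 9) = 2*sqrt(-28/3) = 2*(2*I*sqrt(21)/3) = 4*I*sqrt(21)/3 ≈ 6.1101*I)
(5*x)/(o + 10) = (5*(4*I*sqrt(21)/3))/(3 + 10) = (20*I*sqrt(21)/3)/13 = (20*I*sqrt(21)/3)*(1/13) = 20*I*sqrt(21)/39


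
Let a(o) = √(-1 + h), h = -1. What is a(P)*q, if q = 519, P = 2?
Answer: 519*I*√2 ≈ 733.98*I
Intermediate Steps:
a(o) = I*√2 (a(o) = √(-1 - 1) = √(-2) = I*√2)
a(P)*q = (I*√2)*519 = 519*I*√2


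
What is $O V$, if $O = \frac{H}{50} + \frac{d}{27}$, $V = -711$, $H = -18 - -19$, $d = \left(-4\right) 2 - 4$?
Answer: $\frac{15089}{50} \approx 301.78$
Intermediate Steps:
$d = -12$ ($d = -8 - 4 = -12$)
$H = 1$ ($H = -18 + 19 = 1$)
$O = - \frac{191}{450}$ ($O = 1 \cdot \frac{1}{50} - \frac{12}{27} = 1 \cdot \frac{1}{50} - \frac{4}{9} = \frac{1}{50} - \frac{4}{9} = - \frac{191}{450} \approx -0.42444$)
$O V = \left(- \frac{191}{450}\right) \left(-711\right) = \frac{15089}{50}$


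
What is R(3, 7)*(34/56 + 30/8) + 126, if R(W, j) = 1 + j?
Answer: 1126/7 ≈ 160.86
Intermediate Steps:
R(3, 7)*(34/56 + 30/8) + 126 = (1 + 7)*(34/56 + 30/8) + 126 = 8*(34*(1/56) + 30*(⅛)) + 126 = 8*(17/28 + 15/4) + 126 = 8*(61/14) + 126 = 244/7 + 126 = 1126/7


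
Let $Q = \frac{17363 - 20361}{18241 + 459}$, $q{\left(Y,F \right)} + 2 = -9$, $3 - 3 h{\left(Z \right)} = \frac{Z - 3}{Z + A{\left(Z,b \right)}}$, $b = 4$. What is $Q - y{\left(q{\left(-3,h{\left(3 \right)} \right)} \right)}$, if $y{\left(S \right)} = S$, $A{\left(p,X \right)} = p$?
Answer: $\frac{101351}{9350} \approx 10.84$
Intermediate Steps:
$h{\left(Z \right)} = 1 - \frac{-3 + Z}{6 Z}$ ($h{\left(Z \right)} = 1 - \frac{\left(Z - 3\right) \frac{1}{Z + Z}}{3} = 1 - \frac{\left(-3 + Z\right) \frac{1}{2 Z}}{3} = 1 - \frac{\frac{1}{2} \frac{1}{Z} \left(-3 + Z\right)}{3} = 1 - \frac{-3 + Z}{6 Z}$)
$q{\left(Y,F \right)} = -11$ ($q{\left(Y,F \right)} = -2 - 9 = -11$)
$Q = - \frac{1499}{9350}$ ($Q = - \frac{2998}{18700} = \left(-2998\right) \frac{1}{18700} = - \frac{1499}{9350} \approx -0.16032$)
$Q - y{\left(q{\left(-3,h{\left(3 \right)} \right)} \right)} = - \frac{1499}{9350} - -11 = - \frac{1499}{9350} + 11 = \frac{101351}{9350}$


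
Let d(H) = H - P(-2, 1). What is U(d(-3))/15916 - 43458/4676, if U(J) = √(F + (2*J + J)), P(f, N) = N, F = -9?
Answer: -21729/2338 + I*√21/15916 ≈ -9.2938 + 0.00028792*I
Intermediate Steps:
d(H) = -1 + H (d(H) = H - 1*1 = H - 1 = -1 + H)
U(J) = √(-9 + 3*J) (U(J) = √(-9 + (2*J + J)) = √(-9 + 3*J))
U(d(-3))/15916 - 43458/4676 = √(-9 + 3*(-1 - 3))/15916 - 43458/4676 = √(-9 + 3*(-4))*(1/15916) - 43458*1/4676 = √(-9 - 12)*(1/15916) - 21729/2338 = √(-21)*(1/15916) - 21729/2338 = (I*√21)*(1/15916) - 21729/2338 = I*√21/15916 - 21729/2338 = -21729/2338 + I*√21/15916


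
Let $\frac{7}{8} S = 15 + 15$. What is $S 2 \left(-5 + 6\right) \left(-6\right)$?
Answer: $- \frac{2880}{7} \approx -411.43$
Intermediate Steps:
$S = \frac{240}{7}$ ($S = \frac{8 \left(15 + 15\right)}{7} = \frac{8}{7} \cdot 30 = \frac{240}{7} \approx 34.286$)
$S 2 \left(-5 + 6\right) \left(-6\right) = \frac{240 \cdot 2 \left(-5 + 6\right)}{7} \left(-6\right) = \frac{240 \cdot 2 \cdot 1}{7} \left(-6\right) = \frac{240}{7} \cdot 2 \left(-6\right) = \frac{480}{7} \left(-6\right) = - \frac{2880}{7}$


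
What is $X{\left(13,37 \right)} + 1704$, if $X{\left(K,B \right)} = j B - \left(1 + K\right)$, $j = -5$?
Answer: $1505$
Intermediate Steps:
$X{\left(K,B \right)} = -1 - K - 5 B$ ($X{\left(K,B \right)} = - 5 B - \left(1 + K\right) = -1 - K - 5 B$)
$X{\left(13,37 \right)} + 1704 = \left(-1 - 13 - 185\right) + 1704 = -199 + 1704 = 1505$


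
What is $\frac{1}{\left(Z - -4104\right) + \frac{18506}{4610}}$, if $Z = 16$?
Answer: $\frac{2305}{9505853} \approx 0.00024248$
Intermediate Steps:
$\frac{1}{\left(Z - -4104\right) + \frac{18506}{4610}} = \frac{1}{\left(16 - -4104\right) + \frac{18506}{4610}} = \frac{1}{\left(16 + 4104\right) + 18506 \cdot \frac{1}{4610}} = \frac{1}{4120 + \frac{9253}{2305}} = \frac{1}{\frac{9505853}{2305}} = \frac{2305}{9505853}$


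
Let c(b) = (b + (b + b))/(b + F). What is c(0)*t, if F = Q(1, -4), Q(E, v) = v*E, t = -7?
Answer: 0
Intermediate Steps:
Q(E, v) = E*v
F = -4 (F = 1*(-4) = -4)
c(b) = 3*b/(-4 + b) (c(b) = (b + (b + b))/(b - 4) = (b + 2*b)/(-4 + b) = (3*b)/(-4 + b) = 3*b/(-4 + b))
c(0)*t = (3*0/(-4 + 0))*(-7) = (3*0/(-4))*(-7) = (3*0*(-¼))*(-7) = 0*(-7) = 0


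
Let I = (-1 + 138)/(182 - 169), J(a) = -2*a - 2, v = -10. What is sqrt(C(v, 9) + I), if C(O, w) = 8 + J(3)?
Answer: sqrt(1781)/13 ≈ 3.2463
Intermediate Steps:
J(a) = -2 - 2*a
C(O, w) = 0 (C(O, w) = 8 + (-2 - 2*3) = 8 + (-2 - 6) = 8 - 8 = 0)
I = 137/13 ≈ 10.538
sqrt(C(v, 9) + I) = sqrt(0 + 137/13) = sqrt(137/13) = sqrt(1781)/13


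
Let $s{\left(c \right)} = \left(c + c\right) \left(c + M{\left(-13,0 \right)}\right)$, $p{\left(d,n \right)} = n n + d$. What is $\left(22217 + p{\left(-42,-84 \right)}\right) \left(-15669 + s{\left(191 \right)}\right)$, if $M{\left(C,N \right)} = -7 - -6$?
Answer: $1663565441$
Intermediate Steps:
$M{\left(C,N \right)} = -1$ ($M{\left(C,N \right)} = -7 + 6 = -1$)
$p{\left(d,n \right)} = d + n^{2}$ ($p{\left(d,n \right)} = n^{2} + d = d + n^{2}$)
$s{\left(c \right)} = 2 c \left(-1 + c\right)$ ($s{\left(c \right)} = \left(c + c\right) \left(c - 1\right) = 2 c \left(-1 + c\right)$)
$\left(22217 + p{\left(-42,-84 \right)}\right) \left(-15669 + s{\left(191 \right)}\right) = \left(22217 - \left(42 - \left(-84\right)^{2}\right)\right) \left(-15669 + 2 \cdot 191 \left(-1 + 191\right)\right) = \left(22217 + \left(-42 + 7056\right)\right) \left(-15669 + 2 \cdot 191 \cdot 190\right) = \left(22217 + 7014\right) \left(-15669 + 72580\right) = 29231 \cdot 56911 = 1663565441$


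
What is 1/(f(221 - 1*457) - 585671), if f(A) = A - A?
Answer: -1/585671 ≈ -1.7074e-6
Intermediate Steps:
f(A) = 0
1/(f(221 - 1*457) - 585671) = 1/(0 - 585671) = 1/(-585671) = -1/585671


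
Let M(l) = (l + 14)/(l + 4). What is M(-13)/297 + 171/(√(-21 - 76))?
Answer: -1/2673 - 171*I*√97/97 ≈ -0.00037411 - 17.362*I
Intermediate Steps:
M(l) = (14 + l)/(4 + l)
M(-13)/297 + 171/(√(-21 - 76)) = ((14 - 13)/(4 - 13))/297 + 171/(√(-21 - 76)) = (1/(-9))*(1/297) + 171/(√(-97)) = -⅑*1*(1/297) + 171/((I*√97)) = -⅑*1/297 + 171*(-I*√97/97) = -1/2673 - 171*I*√97/97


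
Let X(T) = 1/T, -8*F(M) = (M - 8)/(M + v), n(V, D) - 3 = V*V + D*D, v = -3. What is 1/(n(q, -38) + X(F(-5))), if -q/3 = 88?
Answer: 13/924795 ≈ 1.4057e-5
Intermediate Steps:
q = -264 (q = -3*88 = -264)
n(V, D) = 3 + D² + V² (n(V, D) = 3 + (V*V + D*D) = 3 + (V² + D²) = 3 + (D² + V²) = 3 + D² + V²)
F(M) = -(-8 + M)/(8*(-3 + M)) (F(M) = -(M - 8)/(8*(M - 3)) = -(-8 + M)/(8*(-3 + M)))
1/(n(q, -38) + X(F(-5))) = 1/((3 + (-38)² + (-264)²) + 1/((8 - 1*(-5))/(8*(-3 - 5)))) = 1/((3 + 1444 + 69696) + 1/((⅛)*(8 + 5)/(-8))) = 1/(71143 + 1/((⅛)*(-⅛)*13)) = 1/(71143 + 1/(-13/64)) = 1/(71143 - 64/13) = 1/(924795/13) = 13/924795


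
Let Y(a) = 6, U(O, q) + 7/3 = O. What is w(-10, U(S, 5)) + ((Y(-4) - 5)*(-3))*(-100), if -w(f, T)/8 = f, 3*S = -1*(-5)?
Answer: 380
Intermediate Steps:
S = 5/3 (S = (-1*(-5))/3 = (⅓)*5 = 5/3 ≈ 1.6667)
U(O, q) = -7/3 + O
w(f, T) = -8*f
w(-10, U(S, 5)) + ((Y(-4) - 5)*(-3))*(-100) = -8*(-10) + ((6 - 5)*(-3))*(-100) = 80 + (1*(-3))*(-100) = 80 - 3*(-100) = 80 + 300 = 380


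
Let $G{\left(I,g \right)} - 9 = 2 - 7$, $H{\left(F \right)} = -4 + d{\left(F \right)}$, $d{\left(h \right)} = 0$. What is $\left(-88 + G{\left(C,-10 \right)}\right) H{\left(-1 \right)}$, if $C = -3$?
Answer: $336$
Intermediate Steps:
$H{\left(F \right)} = -4$ ($H{\left(F \right)} = -4 + 0 = -4$)
$G{\left(I,g \right)} = 4$ ($G{\left(I,g \right)} = 9 + \left(2 - 7\right) = 9 - 5 = 4$)
$\left(-88 + G{\left(C,-10 \right)}\right) H{\left(-1 \right)} = \left(-88 + 4\right) \left(-4\right) = \left(-84\right) \left(-4\right) = 336$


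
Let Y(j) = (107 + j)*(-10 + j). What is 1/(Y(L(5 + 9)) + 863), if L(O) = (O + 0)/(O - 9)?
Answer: 25/1811 ≈ 0.013805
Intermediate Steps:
L(O) = O/(-9 + O)
Y(j) = (-10 + j)*(107 + j)
1/(Y(L(5 + 9)) + 863) = 1/((-1070 + ((5 + 9)/(-9 + (5 + 9)))² + 97*((5 + 9)/(-9 + (5 + 9)))) + 863) = 1/((-1070 + (14/(-9 + 14))² + 97*(14/(-9 + 14))) + 863) = 1/((-1070 + (14/5)² + 97*(14/5)) + 863) = 1/((-1070 + 196/25 + 1358/5) + 863) = 1/(-19764/25 + 863) = 1/(1811/25) = 25/1811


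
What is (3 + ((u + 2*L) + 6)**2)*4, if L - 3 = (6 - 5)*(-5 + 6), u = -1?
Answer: 688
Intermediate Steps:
L = 4 (L = 3 + (6 - 5)*(-5 + 6) = 3 + 1*1 = 3 + 1 = 4)
(3 + ((u + 2*L) + 6)**2)*4 = (3 + ((-1 + 2*4) + 6)**2)*4 = (3 + ((-1 + 8) + 6)**2)*4 = (3 + (7 + 6)**2)*4 = (3 + 13**2)*4 = (3 + 169)*4 = 172*4 = 688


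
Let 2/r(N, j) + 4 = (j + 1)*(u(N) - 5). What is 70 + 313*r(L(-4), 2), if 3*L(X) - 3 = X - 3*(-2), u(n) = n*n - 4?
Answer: 1441/34 ≈ 42.382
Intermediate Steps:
u(n) = -4 + n² (u(n) = n² - 4 = -4 + n²)
L(X) = 3 + X/3 (L(X) = 1 + (X - 3*(-2))/3 = 1 + (X + 6)/3 = 1 + (6 + X)/3 = 1 + (2 + X/3) = 3 + X/3)
r(N, j) = 2/(-4 + (1 + j)*(-9 + N²)) (r(N, j) = 2/(-4 + (j + 1)*((-4 + N²) - 5)) = 2/(-4 + (1 + j)*(-9 + N²)))
70 + 313*r(L(-4), 2) = 70 + 313*(2/(-13 + (3 + (⅓)*(-4))² - 9*2 + 2*(3 + (⅓)*(-4))²)) = 70 + 313*(2/(-13 + (3 - 4/3)² - 18 + 2*(3 - 4/3)²)) = 70 + 313*(2/(-13 + (5/3)² - 18 + 2*(5/3)²)) = 70 + 313*(2/(-13 + 25/9 - 18 + 2*(25/9))) = 70 + 313*(2/(-13 + 25/9 - 18 + 50/9)) = 70 + 313*(2/(-68/3)) = 70 + 313*(2*(-3/68)) = 70 + 313*(-3/34) = 70 - 939/34 = 1441/34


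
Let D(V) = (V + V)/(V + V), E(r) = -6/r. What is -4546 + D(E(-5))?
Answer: -4545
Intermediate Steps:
D(V) = 1 (D(V) = (2*V)/((2*V)) = (2*V)*(1/(2*V)) = 1)
-4546 + D(E(-5)) = -4546 + 1 = -4545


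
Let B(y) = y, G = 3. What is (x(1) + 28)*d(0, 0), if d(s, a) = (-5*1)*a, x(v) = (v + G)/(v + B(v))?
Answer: 0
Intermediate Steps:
x(v) = (3 + v)/(2*v) (x(v) = (v + 3)/(v + v) = (3 + v)/((2*v)) = (3 + v)*(1/(2*v)) = (3 + v)/(2*v))
d(s, a) = -5*a
(x(1) + 28)*d(0, 0) = ((1/2)*(3 + 1)/1 + 28)*(-5*0) = ((1/2)*1*4 + 28)*0 = (2 + 28)*0 = 30*0 = 0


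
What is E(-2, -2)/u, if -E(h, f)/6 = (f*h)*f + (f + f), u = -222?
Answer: -12/37 ≈ -0.32432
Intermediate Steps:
E(h, f) = -12*f - 6*h*f² (E(h, f) = -6*((f*h)*f + (f + f)) = -6*(h*f² + 2*f) = -6*(2*f + h*f²) = -12*f - 6*h*f²)
E(-2, -2)/u = -6*(-2)*(2 - 2*(-2))/(-222) = -6*(-2)*(2 + 4)*(-1/222) = -6*(-2)*6*(-1/222) = 72*(-1/222) = -12/37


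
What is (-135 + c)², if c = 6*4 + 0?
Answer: 12321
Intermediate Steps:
c = 24 (c = 24 + 0 = 24)
(-135 + c)² = (-135 + 24)² = (-111)² = 12321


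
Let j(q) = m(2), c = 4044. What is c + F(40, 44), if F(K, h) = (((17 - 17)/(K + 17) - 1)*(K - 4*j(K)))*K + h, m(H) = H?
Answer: 2808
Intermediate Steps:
j(q) = 2
F(K, h) = h + K*(8 - K) (F(K, h) = (((17 - 17)/(K + 17) - 1)*(K - 4*2))*K + h = ((0/(17 + K) - 1)*(K - 8))*K + h = ((0 - 1)*(-8 + K))*K + h = (-(-8 + K))*K + h = (8 - K)*K + h = K*(8 - K) + h = h + K*(8 - K))
c + F(40, 44) = 4044 + (44 - 1*40² + 8*40) = 4044 + (44 - 1*1600 + 320) = 4044 + (44 - 1600 + 320) = 4044 - 1236 = 2808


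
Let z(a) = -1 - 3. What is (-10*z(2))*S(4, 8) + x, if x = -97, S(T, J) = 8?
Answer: 223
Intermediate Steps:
z(a) = -4
(-10*z(2))*S(4, 8) + x = -10*(-4)*8 - 97 = 40*8 - 97 = 320 - 97 = 223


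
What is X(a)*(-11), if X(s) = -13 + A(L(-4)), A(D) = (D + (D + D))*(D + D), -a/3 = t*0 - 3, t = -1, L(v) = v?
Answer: -913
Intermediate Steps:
a = 9 (a = -3*(-1*0 - 3) = -3*(0 - 3) = -3*(-3) = 9)
A(D) = 6*D**2 (A(D) = (D + 2*D)*(2*D) = (3*D)*(2*D) = 6*D**2)
X(s) = 83 (X(s) = -13 + 6*(-4)**2 = -13 + 6*16 = -13 + 96 = 83)
X(a)*(-11) = 83*(-11) = -913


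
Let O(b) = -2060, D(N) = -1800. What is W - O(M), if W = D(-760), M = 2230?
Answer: 260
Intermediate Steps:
W = -1800
W - O(M) = -1800 - 1*(-2060) = -1800 + 2060 = 260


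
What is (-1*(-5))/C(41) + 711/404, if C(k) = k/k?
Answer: 2731/404 ≈ 6.7599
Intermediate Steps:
C(k) = 1
(-1*(-5))/C(41) + 711/404 = -1*(-5)/1 + 711/404 = 5*1 + 711*(1/404) = 5 + 711/404 = 2731/404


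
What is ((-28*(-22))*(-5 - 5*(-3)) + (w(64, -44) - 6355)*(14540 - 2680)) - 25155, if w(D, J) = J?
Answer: -75911135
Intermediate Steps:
((-28*(-22))*(-5 - 5*(-3)) + (w(64, -44) - 6355)*(14540 - 2680)) - 25155 = ((-28*(-22))*(-5 - 5*(-3)) + (-44 - 6355)*(14540 - 2680)) - 25155 = (616*(-5 + 15) - 6399*11860) - 25155 = (616*10 - 75892140) - 25155 = (6160 - 75892140) - 25155 = -75885980 - 25155 = -75911135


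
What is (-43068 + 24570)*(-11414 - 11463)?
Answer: 423178746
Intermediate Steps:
(-43068 + 24570)*(-11414 - 11463) = -18498*(-22877) = 423178746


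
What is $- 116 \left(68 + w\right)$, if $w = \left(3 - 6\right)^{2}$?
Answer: $-8932$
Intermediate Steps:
$w = 9$ ($w = \left(-3\right)^{2} = 9$)
$- 116 \left(68 + w\right) = - 116 \left(68 + 9\right) = \left(-116\right) 77 = -8932$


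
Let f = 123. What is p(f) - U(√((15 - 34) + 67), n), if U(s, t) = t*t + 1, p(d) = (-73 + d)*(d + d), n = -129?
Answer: -4342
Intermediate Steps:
p(d) = 2*d*(-73 + d) (p(d) = (-73 + d)*(2*d) = 2*d*(-73 + d))
U(s, t) = 1 + t² (U(s, t) = t² + 1 = 1 + t²)
p(f) - U(√((15 - 34) + 67), n) = 2*123*(-73 + 123) - (1 + (-129)²) = 2*123*50 - (1 + 16641) = 12300 - 1*16642 = 12300 - 16642 = -4342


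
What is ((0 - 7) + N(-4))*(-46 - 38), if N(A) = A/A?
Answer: 504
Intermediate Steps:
N(A) = 1
((0 - 7) + N(-4))*(-46 - 38) = ((0 - 7) + 1)*(-46 - 38) = (-7 + 1)*(-84) = -6*(-84) = 504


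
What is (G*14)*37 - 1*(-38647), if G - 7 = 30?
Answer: 57813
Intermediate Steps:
G = 37 (G = 7 + 30 = 37)
(G*14)*37 - 1*(-38647) = (37*14)*37 - 1*(-38647) = 518*37 + 38647 = 19166 + 38647 = 57813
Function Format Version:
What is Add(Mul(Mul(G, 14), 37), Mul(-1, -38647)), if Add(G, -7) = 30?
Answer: 57813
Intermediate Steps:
G = 37 (G = Add(7, 30) = 37)
Add(Mul(Mul(G, 14), 37), Mul(-1, -38647)) = Add(Mul(Mul(37, 14), 37), Mul(-1, -38647)) = Add(Mul(518, 37), 38647) = Add(19166, 38647) = 57813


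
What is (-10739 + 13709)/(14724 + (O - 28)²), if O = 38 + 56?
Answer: 33/212 ≈ 0.15566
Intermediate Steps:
O = 94
(-10739 + 13709)/(14724 + (O - 28)²) = (-10739 + 13709)/(14724 + (94 - 28)²) = 2970/(14724 + 66²) = 2970/(14724 + 4356) = 2970/19080 = 2970*(1/19080) = 33/212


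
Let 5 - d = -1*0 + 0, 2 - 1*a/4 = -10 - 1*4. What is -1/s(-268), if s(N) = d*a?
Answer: -1/320 ≈ -0.0031250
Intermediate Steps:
a = 64 (a = 8 - 4*(-10 - 1*4) = 8 - 4*(-10 - 4) = 8 - 4*(-14) = 8 + 56 = 64)
d = 5 (d = 5 - (-1*0 + 0) = 5 - (0 + 0) = 5 - 1*0 = 5 + 0 = 5)
s(N) = 320 (s(N) = 5*64 = 320)
-1/s(-268) = -1/320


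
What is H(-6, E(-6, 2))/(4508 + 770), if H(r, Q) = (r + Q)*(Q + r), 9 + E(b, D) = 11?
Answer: 8/2639 ≈ 0.0030315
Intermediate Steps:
E(b, D) = 2 (E(b, D) = -9 + 11 = 2)
H(r, Q) = (Q + r)² (H(r, Q) = (Q + r)*(Q + r) = (Q + r)²)
H(-6, E(-6, 2))/(4508 + 770) = (2 - 6)²/(4508 + 770) = (-4)²/5278 = 16*(1/5278) = 8/2639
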